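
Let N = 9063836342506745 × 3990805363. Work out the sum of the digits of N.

98

9063836342506745 × 3990805363 = 36172006685030222809673435
Sum of its 26 digits: 98.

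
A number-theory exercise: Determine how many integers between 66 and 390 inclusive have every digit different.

239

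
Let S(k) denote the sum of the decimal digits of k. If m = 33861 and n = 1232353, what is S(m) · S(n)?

S(33861) = 3+3+8+6+1 = 21.
S(1232353) = 1+2+3+2+3+5+3 = 19.
21 · 19 = 399.

399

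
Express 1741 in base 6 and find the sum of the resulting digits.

6

1741 in base 6 is 12021.
Digit sum: 1+2+0+2+1 = 6.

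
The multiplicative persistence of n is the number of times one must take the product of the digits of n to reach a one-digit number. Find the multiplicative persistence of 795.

3

795 → 315 → 15 → 5 (3 steps)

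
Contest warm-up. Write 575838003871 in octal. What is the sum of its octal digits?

39

575838003871 in base 8 is 10302247521237.
Digit sum: 1+0+3+0+2+2+4+7+5+2+1+2+3+7 = 39.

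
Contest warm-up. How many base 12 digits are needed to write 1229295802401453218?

17

1229295802401453218 in base 12 is 67955856171B29342, which has 17 digits.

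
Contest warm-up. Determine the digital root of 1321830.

1+3+2+1+8+3+0 = 18
1+8 = 9

9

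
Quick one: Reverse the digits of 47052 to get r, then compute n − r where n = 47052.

21978

Reverse of 47052 is 25074.
47052 − 25074 = 21978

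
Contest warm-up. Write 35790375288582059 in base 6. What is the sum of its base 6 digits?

35790375288582059 in base 6 is 1344223435231441435335.
Digit sum: 1+3+4+4+2+2+3+4+3+5+2+3+1+4+4+1+4+3+5+3+3+5 = 69.

69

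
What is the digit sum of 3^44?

3^44 = 984770902183611232881
Sum of its 21 digits: 90.

90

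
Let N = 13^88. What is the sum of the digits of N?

13^88 = 106417978041190602791946491060293881007083613449188338481130625710173112177685960349236066114669921
Sum of its 99 digits: 409.

409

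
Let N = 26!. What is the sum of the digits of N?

81

26! = 403291461126605635584000000
Sum of its 27 digits: 81.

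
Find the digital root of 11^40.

The digital root of n equals n mod 9 (or 9 when 9 | n), so we need 11^40 mod 9.
11^40 ≡ 7 (mod 9), so the digital root is 7.

7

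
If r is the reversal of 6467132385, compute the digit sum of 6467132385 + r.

Reversal of 6467132385 is 5832317646; 6467132385 + 5832317646 = 12299450031.
Digit sum of 12299450031: 1+2+2+9+9+4+5+0+0+3+1 = 36.

36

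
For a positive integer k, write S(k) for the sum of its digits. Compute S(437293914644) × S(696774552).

2856

S(437293914644) = 4+3+7+2+9+3+9+1+4+6+4+4 = 56.
S(696774552) = 6+9+6+7+7+4+5+5+2 = 51.
56 · 51 = 2856.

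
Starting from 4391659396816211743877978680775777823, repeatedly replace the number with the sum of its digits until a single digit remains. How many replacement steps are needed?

2

4391659396816211743877978680775777823 → 201 → 3 (2 steps)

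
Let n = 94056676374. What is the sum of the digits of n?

9+4+0+5+6+6+7+6+3+7+4 = 57

57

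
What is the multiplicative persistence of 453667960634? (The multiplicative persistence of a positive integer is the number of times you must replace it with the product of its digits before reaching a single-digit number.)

453667960634 → 0 (1 step)

1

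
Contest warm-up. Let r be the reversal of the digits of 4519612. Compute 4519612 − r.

2350458

Reverse of 4519612 is 2169154.
4519612 − 2169154 = 2350458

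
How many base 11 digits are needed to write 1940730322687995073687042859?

1940730322687995073687042859 in base 11 is 16A040AA6419180579014480894, which has 27 digits.

27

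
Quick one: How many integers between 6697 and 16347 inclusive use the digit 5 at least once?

3287

The integers in [6697, 16347] that use the digit 5 at least once: 6705, 6715, 6725, 6735, 6745, 6750, …, 16335, 16345.
3287 qualify.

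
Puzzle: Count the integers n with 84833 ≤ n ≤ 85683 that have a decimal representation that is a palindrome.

9

The integers in [84833, 85683] that have a decimal representation that is a palindrome: 84848, 84948, 85058, 85158, 85258, 85358, 85458, 85558, 85658.
9 qualify.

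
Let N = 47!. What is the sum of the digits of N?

47! = 258623241511168180642964355153611979969197632389120000000000
Sum of its 60 digits: 225.

225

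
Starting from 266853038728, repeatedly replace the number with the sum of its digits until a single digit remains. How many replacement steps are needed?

3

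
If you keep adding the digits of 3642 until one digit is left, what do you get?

6

3+6+4+2 = 15
1+5 = 6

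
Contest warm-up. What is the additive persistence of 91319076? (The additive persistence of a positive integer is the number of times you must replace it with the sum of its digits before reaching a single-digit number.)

2

91319076 → 36 → 9 (2 steps)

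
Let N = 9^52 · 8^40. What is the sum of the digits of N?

9^52 · 8^40 = 55489392545372038384930690579617738615432036271584019318035006646836808604364262342656
Sum of its 86 digits: 378.

378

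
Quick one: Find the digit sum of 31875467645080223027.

80

3+1+8+7+5+4+6+7+6+4+5+0+8+0+2+2+3+0+2+7 = 80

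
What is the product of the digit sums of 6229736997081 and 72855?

1863

S(6229736997081) = 6+2+2+9+7+3+6+9+9+7+0+8+1 = 69.
S(72855) = 7+2+8+5+5 = 27.
69 · 27 = 1863.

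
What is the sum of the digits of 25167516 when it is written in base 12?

25167516 in base 12 is 8518650.
Digit sum: 8+5+1+8+6+5+0 = 33.

33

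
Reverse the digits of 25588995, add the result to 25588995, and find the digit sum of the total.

Reversal of 25588995 is 59988552; 25588995 + 59988552 = 85577547.
Digit sum of 85577547: 8+5+5+7+7+5+4+7 = 48.

48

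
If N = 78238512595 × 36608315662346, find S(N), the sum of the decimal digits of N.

78238512595 × 36608315662346 = 2864180166030193288247870
Sum of its 25 digits: 104.

104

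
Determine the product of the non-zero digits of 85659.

10800

8×5×6×5×9 = 10800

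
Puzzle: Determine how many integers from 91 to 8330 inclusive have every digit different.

4373

The integers in [91, 8330] that have every digit different: 91, 92, 93, 94, 95, 96, …, 8327, 8329.
4373 qualify.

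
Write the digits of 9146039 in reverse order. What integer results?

9306419

Reversing 9146039 gives 9306419.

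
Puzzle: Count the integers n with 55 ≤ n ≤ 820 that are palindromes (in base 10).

The integers in [55, 820] that are palindromes (in base 10): 55, 66, 77, 88, 99, 101, …, 808, 818.
77 qualify.

77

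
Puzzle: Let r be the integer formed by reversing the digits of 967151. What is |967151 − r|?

Reverse of 967151 is 151769.
|967151 − 151769| = 815382

815382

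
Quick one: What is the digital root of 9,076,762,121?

9+0+7+6+7+6+2+1+2+1 = 41
4+1 = 5

5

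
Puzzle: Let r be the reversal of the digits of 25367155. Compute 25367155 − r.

Reverse of 25367155 is 55176352.
25367155 − 55176352 = -29809197

-29809197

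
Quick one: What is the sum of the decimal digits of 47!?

47! = 258623241511168180642964355153611979969197632389120000000000
Sum of its 60 digits: 225.

225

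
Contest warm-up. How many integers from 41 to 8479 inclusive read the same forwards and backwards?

171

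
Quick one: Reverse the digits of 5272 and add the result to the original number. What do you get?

7997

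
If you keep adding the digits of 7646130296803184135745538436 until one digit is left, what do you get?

5

7+6+4+6+1+3+0+2+9+6+8+0+3+1+8+4+1+3+5+7+4+5+5+3+8+4+3+6 = 122
1+2+2 = 5
(Equivalently, 7646130296803184135745538436 mod 9 = 5.)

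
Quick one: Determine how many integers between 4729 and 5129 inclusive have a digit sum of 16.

22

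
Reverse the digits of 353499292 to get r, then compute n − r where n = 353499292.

Reverse of 353499292 is 292994353.
353499292 − 292994353 = 60504939

60504939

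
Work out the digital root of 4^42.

The digital root of n equals n mod 9 (or 9 when 9 | n), so we need 4^42 mod 9.
4^42 ≡ 1 (mod 9), so the digital root is 1.

1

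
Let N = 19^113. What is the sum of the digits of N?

559

19^113 = 3156144711224622406574156525268164145308490749124715514526554649598602104214132133822653018203811693521913344024650014278208913260696019390559059
Sum of its 145 digits: 559.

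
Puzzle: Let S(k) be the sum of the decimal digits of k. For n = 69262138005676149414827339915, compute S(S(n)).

5

First digit sum: 131.
1+3+1 = 5.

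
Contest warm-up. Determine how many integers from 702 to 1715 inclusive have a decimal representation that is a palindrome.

37

The integers in [702, 1715] that have a decimal representation that is a palindrome: 707, 717, 727, 737, 747, 757, …, 1551, 1661.
37 qualify.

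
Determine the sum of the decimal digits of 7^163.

7^163 = 563612377803792947265531140820894868575250234922636559494929282232990194987864746914004563069661276174010417776269913283230247777223328343
Sum of its 138 digits: 628.

628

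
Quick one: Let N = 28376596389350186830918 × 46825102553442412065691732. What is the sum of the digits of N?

214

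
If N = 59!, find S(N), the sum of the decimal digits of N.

59! = 138683118545689835737939019720389406345902876772687432540821294940160000000000000
Sum of its 81 digits: 324.

324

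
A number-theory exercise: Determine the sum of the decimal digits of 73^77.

640

73^77 = 299130177909673708841270791411267503190644216038979404536159796762689069595601221039009331392054655069564649168031950050310817733751873774867753
Sum of its 144 digits: 640.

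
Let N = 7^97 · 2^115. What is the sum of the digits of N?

7^97 · 2^115 = 391705241281150439152172879498664264834055213008634737986517619958585659467019119444855537252268320461711289903742976
Sum of its 117 digits: 536.

536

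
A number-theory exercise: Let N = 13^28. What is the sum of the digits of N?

121

13^28 = 15502932802662396215269535105521
Sum of its 32 digits: 121.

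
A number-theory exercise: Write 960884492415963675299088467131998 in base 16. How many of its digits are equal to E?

2

960884492415963675299088467131998 in base 16 is 2F60113F0782F387F7F68BC67E5E.
The digit E appears 2 times.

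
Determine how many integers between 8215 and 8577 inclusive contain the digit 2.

140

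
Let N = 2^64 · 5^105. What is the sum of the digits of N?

2^64 · 5^105 = 454747350886464118957519531250000000000000000000000000000000000000000000000000000000000000000
Sum of its 93 digits: 137.

137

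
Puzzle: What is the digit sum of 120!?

120! = 6689502913449127057588118054090372586752746333138029810295671352301633557244962989366874165271984981308157637893214090552534408589408121859898481114389650005964960521256960000000000000000000000000000
Sum of its 199 digits: 783.

783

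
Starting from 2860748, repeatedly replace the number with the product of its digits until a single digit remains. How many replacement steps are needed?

1

2860748 → 0 (1 step)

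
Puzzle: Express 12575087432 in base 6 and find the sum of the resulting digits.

12575087432 in base 6 is 5435451433212.
Digit sum: 5+4+3+5+4+5+1+4+3+3+2+1+2 = 42.

42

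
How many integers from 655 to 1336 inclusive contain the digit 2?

212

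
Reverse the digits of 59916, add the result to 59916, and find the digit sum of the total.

Reversal of 59916 is 61995; 59916 + 61995 = 121911.
Digit sum of 121911: 1+2+1+9+1+1 = 15.

15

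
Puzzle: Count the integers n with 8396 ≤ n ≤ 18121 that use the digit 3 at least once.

The integers in [8396, 18121] that use the digit 3 at least once: 8396, 8397, 8398, 8399, 8403, 8413, …, 18103, 18113.
3307 qualify.

3307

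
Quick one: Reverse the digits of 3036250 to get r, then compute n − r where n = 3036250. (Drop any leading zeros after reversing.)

Reverse of 3036250 is 526303.
3036250 − 526303 = 2509947

2509947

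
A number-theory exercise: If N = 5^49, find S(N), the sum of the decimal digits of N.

5^49 = 17763568394002504646778106689453125
Sum of its 35 digits: 158.

158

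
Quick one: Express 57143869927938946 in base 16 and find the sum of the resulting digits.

57143869927938946 in base 16 is CB040C04255B82.
Digit sum: 12+11+0+4+0+12+0+4+2+5+5+11+8+2 = 76.

76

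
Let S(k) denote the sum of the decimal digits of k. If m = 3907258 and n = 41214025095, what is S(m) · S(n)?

S(3907258) = 3+9+0+7+2+5+8 = 34.
S(41214025095) = 4+1+2+1+4+0+2+5+0+9+5 = 33.
34 · 33 = 1122.

1122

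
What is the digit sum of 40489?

25

4+0+4+8+9 = 25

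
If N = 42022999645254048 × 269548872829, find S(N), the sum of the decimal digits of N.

138

42022999645254048 × 269548872829 = 11327252187271695497749461792
Sum of its 29 digits: 138.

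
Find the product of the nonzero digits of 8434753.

8×4×3×4×7×5×3 = 40320

40320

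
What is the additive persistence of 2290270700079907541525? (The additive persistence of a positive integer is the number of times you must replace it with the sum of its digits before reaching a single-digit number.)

3

2290270700079907541525 → 83 → 11 → 2 (3 steps)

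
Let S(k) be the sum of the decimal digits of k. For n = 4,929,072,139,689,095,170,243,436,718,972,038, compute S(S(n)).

14

First digit sum: 158.
1+5+8 = 14.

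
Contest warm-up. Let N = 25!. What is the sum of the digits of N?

72

25! = 15511210043330985984000000
Sum of its 26 digits: 72.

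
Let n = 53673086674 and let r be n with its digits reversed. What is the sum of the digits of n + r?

Reversal of 53673086674 is 47668037635; 53673086674 + 47668037635 = 101341124309.
Digit sum of 101341124309: 1+0+1+3+4+1+1+2+4+3+0+9 = 29.

29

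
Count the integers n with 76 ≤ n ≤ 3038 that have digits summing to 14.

The integers in [76, 3038] that have digits summing to 14: 77, 86, 95, 149, 158, 167, …, 3029, 3038.
223 qualify.

223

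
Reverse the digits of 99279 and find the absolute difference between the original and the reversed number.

1980

Reverse of 99279 is 97299.
|99279 − 97299| = 1980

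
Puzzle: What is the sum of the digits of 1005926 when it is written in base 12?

20

1005926 in base 12 is 406172.
Digit sum: 4+0+6+1+7+2 = 20.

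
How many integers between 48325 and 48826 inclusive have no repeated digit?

The integers in [48325, 48826] that have no repeated digit: 48325, 48326, 48327, 48329, 48350, 48351, …, 48795, 48796.
154 qualify.

154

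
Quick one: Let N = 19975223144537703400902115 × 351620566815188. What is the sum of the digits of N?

19975223144537703400902115 × 351620566815188 = 7023699284342209282914727946871683322620
Sum of its 40 digits: 179.

179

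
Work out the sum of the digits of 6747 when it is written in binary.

6747 in base 2 is 1101001011011.
Digit sum: 1+1+0+1+0+0+1+0+1+1+0+1+1 = 8.

8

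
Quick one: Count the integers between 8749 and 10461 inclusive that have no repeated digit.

684

The integers in [8749, 10461] that have no repeated digit: 8749, 8750, 8751, 8752, 8753, 8754, …, 10458, 10459.
684 qualify.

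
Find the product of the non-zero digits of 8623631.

5184

8×6×2×3×6×3×1 = 5184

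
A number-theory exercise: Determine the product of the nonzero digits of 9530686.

9×5×3×6×8×6 = 38880

38880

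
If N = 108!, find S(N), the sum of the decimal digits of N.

108! = 1324641819451828974499891837121832599810209360673358065686551152497461815091591578895743130235002378688844343005686404521144382704205360039762937774080000000000000000000000000
Sum of its 175 digits: 666.

666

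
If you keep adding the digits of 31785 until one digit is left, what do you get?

6

3+1+7+8+5 = 24
2+4 = 6
(Equivalently, 31785 mod 9 = 6.)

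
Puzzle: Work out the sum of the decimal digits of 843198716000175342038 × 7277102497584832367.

169

843198716000175342038 × 7277102497584832367 = 6136043482165199734912302186585118143946
Sum of its 40 digits: 169.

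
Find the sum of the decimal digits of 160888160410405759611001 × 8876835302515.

169

160888160410405759611001 × 8876835302515 = 1428177702087786057670418430556967515
Sum of its 37 digits: 169.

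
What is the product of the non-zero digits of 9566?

9×5×6×6 = 1620

1620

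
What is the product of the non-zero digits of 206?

2×6 = 12

12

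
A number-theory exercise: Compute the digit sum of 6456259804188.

66

6+4+5+6+2+5+9+8+0+4+1+8+8 = 66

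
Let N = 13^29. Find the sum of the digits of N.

13^29 = 201538126434611150798503956371773
Sum of its 33 digits: 133.

133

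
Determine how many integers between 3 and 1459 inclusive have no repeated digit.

The integers in [3, 1459] that have no repeated digit: 3, 4, 5, 6, 7, 8, …, 1458, 1459.
932 qualify.

932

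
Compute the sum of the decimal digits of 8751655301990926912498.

109

8+7+5+1+6+5+5+3+0+1+9+9+0+9+2+6+9+1+2+4+9+8 = 109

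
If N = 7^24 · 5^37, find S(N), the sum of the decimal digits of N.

221

7^24 · 5^37 = 13939369191980688949188333936035633087158203125
Sum of its 47 digits: 221.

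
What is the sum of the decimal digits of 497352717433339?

70

4+9+7+3+5+2+7+1+7+4+3+3+3+3+9 = 70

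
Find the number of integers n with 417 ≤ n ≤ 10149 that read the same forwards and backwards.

150

The integers in [417, 10149] that read the same forwards and backwards: 424, 434, 444, 454, 464, 474, …, 10001, 10101.
150 qualify.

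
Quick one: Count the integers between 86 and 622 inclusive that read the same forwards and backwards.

54

The integers in [86, 622] that read the same forwards and backwards: 88, 99, 101, 111, 121, 131, …, 606, 616.
54 qualify.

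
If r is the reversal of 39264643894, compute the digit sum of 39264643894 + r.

Reversal of 39264643894 is 49834646293; 39264643894 + 49834646293 = 89099290187.
Digit sum of 89099290187: 8+9+0+9+9+2+9+0+1+8+7 = 62.

62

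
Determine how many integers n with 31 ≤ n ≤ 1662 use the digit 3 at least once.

The integers in [31, 1662] that use the digit 3 at least once: 31, 32, 33, 34, 35, 36, …, 1643, 1653.
477 qualify.

477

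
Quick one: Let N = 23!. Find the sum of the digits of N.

99

23! = 25852016738884976640000
Sum of its 23 digits: 99.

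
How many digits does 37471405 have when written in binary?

37471405 in base 2 is 10001110111100010010101101, which has 26 digits.

26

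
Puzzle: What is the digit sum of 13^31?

184

13^31 = 34059943367449284484947168626829637
Sum of its 35 digits: 184.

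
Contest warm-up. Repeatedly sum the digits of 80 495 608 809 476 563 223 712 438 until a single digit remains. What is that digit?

3

8+0+4+9+5+6+0+8+8+0+9+4+7+6+5+6+3+2+2+3+7+1+2+4+3+8 = 120
1+2+0 = 3
(Equivalently, 80 495 608 809 476 563 223 712 438 mod 9 = 3.)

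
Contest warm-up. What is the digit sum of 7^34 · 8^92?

529

7^34 · 8^92 = 6570707939804806808277151849745813426126011961300689032784693960595455061293234578912952389291743427759349694464
Sum of its 112 digits: 529.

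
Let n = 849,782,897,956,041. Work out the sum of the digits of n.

87

8+4+9+7+8+2+8+9+7+9+5+6+0+4+1 = 87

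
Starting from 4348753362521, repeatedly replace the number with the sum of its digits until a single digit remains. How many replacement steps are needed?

4348753362521 → 53 → 8 (2 steps)

2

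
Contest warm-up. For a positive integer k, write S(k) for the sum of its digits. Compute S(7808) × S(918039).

690

S(7808) = 7+8+0+8 = 23.
S(918039) = 9+1+8+0+3+9 = 30.
23 · 30 = 690.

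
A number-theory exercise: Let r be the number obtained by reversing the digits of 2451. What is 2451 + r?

Reverse of 2451 is 1542.
2451 + 1542 = 3993

3993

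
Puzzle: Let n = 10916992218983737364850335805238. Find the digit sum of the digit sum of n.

13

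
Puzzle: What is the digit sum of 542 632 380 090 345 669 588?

96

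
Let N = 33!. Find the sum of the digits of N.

144

33! = 8683317618811886495518194401280000000
Sum of its 37 digits: 144.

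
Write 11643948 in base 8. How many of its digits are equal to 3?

11643948 in base 8 is 54326054.
The digit 3 appears 1 time.

1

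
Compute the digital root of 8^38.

1

The digital root of n equals n mod 9 (or 9 when 9 | n), so we need 8^38 mod 9.
8^38 ≡ 1 (mod 9), so the digital root is 1.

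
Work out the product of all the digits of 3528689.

3×5×2×8×6×8×9 = 103680

103680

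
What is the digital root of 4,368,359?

4+3+6+8+3+5+9 = 38
3+8 = 11
1+1 = 2

2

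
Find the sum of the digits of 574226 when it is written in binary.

7

574226 in base 2 is 10001100001100010010.
Digit sum: 1+0+0+0+1+1+0+0+0+0+1+1+0+0+0+1+0+0+1+0 = 7.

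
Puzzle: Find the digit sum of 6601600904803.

6+6+0+1+6+0+0+9+0+4+8+0+3 = 43

43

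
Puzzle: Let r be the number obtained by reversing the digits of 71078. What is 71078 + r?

Reverse of 71078 is 87017.
71078 + 87017 = 158095

158095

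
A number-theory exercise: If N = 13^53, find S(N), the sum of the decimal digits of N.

13^53 = 109395050288514219040366056833567359441133418834382438145053
Sum of its 60 digits: 241.

241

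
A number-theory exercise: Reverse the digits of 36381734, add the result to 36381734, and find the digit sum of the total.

25

Reversal of 36381734 is 43718363; 36381734 + 43718363 = 80100097.
Digit sum of 80100097: 8+0+1+0+0+0+9+7 = 25.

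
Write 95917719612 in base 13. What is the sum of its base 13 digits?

95917719612 in base 13 is 9077B3CA10.
Digit sum: 9+0+7+7+11+3+12+10+1+0 = 60.

60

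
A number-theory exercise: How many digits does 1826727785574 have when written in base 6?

16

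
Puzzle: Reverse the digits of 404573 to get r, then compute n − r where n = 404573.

Reverse of 404573 is 375404.
404573 − 375404 = 29169

29169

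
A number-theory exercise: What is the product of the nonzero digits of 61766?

1512

6×1×7×6×6 = 1512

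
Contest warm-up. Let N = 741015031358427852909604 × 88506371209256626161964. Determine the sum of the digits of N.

741015031358427852909604 × 88506371209256626161964 = 65584551437047954923717408790308424804755102256
Sum of its 47 digits: 205.

205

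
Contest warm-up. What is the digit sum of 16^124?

655

16^124 = 204586912993508866875824356051724947013540127877691549342705710506008362275292159680204380770369009821930417757972504438076078534117837065833032974336
Sum of its 150 digits: 655.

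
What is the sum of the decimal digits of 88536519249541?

8+8+5+3+6+5+1+9+2+4+9+5+4+1 = 70

70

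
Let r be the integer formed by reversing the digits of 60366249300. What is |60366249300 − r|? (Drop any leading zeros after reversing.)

59971982994

Reverse of 60366249300 is 394266306.
|60366249300 − 394266306| = 59971982994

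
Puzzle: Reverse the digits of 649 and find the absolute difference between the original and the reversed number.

Reverse of 649 is 946.
|649 − 946| = 297

297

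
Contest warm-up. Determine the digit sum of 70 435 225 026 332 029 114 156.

7+0+4+3+5+2+2+5+0+2+6+3+3+2+0+2+9+1+1+4+1+5+6 = 73

73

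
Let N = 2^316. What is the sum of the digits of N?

2^316 = 133499189745056880149688856635597007162669032647290798121690100488888732861290034376435130433536
Sum of its 96 digits: 439.

439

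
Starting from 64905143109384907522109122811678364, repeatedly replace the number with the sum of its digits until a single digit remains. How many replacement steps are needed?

2

64905143109384907522109122811678364 → 141 → 6 (2 steps)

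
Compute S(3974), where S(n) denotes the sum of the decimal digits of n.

3+9+7+4 = 23

23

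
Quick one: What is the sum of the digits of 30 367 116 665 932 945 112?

80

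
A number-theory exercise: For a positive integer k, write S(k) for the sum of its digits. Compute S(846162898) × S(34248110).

1196

S(846162898) = 8+4+6+1+6+2+8+9+8 = 52.
S(34248110) = 3+4+2+4+8+1+1+0 = 23.
52 · 23 = 1196.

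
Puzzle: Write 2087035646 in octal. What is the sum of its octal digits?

38

2087035646 in base 8 is 17431321376.
Digit sum: 1+7+4+3+1+3+2+1+3+7+6 = 38.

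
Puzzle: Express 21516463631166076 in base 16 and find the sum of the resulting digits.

106

21516463631166076 in base 16 is 4C711C138EEA7C.
Digit sum: 4+12+7+1+1+12+1+3+8+14+14+10+7+12 = 106.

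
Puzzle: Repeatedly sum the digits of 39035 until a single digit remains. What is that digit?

2

3+9+0+3+5 = 20
2+0 = 2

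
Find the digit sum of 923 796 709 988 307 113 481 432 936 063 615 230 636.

173

9+2+3+7+9+6+7+0+9+9+8+8+3+0+7+1+1+3+4+8+1+4+3+2+9+3+6+0+6+3+6+1+5+2+3+0+6+3+6 = 173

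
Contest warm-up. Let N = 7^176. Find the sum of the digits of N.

7^176 = 54607845538545710671683248895378265444440317274048528452782877890001227200908186702459409245301899253188596510851433425739883015464579677388105065601
Sum of its 149 digits: 670.

670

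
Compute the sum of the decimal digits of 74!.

378

74! = 330788544151938641225953028221253782145683251820934971170611926835411235700971565459250872320000000000000000
Sum of its 108 digits: 378.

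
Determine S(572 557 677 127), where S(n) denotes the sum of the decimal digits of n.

61

5+7+2+5+5+7+6+7+7+1+2+7 = 61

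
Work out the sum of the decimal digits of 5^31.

5^31 = 4656612873077392578125
Sum of its 22 digits: 104.

104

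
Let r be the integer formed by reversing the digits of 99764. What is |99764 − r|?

Reverse of 99764 is 46799.
|99764 − 46799| = 52965

52965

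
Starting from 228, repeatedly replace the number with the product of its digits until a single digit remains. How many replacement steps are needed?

2

228 → 32 → 6 (2 steps)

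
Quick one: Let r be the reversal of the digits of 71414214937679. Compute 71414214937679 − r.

-26259726303738

Reverse of 71414214937679 is 97673941241417.
71414214937679 − 97673941241417 = -26259726303738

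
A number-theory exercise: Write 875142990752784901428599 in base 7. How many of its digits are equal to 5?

2

875142990752784901428599 in base 7 is 16213666603303156136242306523.
The digit 5 appears 2 times.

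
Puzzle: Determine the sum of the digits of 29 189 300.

32

2+9+1+8+9+3+0+0 = 32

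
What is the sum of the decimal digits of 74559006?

7+4+5+5+9+0+0+6 = 36

36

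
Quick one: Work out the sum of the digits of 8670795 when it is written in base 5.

23

8670795 in base 5 is 4204431140.
Digit sum: 4+2+0+4+4+3+1+1+4+0 = 23.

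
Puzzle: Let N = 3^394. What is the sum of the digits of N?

3^394 = 96777491202405110716686243588387923479434773131395494873623077104611914336876452889683537077430911053710497029938759824234471595434601600403491199526111463687188320060027864461513420211369
Sum of its 188 digits: 810.

810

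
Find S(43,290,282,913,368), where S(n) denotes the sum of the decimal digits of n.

4+3+2+9+0+2+8+2+9+1+3+3+6+8 = 60

60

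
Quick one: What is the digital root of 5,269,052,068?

7

5+2+6+9+0+5+2+0+6+8 = 43
4+3 = 7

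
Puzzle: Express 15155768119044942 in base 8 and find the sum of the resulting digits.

67

15155768119044942 in base 8 is 656601347702125516.
Digit sum: 6+5+6+6+0+1+3+4+7+7+0+2+1+2+5+5+1+6 = 67.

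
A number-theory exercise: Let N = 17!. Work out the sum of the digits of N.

63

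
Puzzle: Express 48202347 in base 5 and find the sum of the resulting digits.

48202347 in base 5 is 44314433342.
Digit sum: 4+4+3+1+4+4+3+3+3+4+2 = 35.

35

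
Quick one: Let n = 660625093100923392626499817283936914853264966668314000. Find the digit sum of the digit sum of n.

6

First digit sum: 240.
2+4+0 = 6.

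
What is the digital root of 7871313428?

8

7+8+7+1+3+1+3+4+2+8 = 44
4+4 = 8
(Equivalently, 7871313428 mod 9 = 8.)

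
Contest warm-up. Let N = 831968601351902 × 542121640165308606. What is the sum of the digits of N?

831968601351902 × 542121640165308606 = 451028182730930899084532635068612
Sum of its 33 digits: 138.

138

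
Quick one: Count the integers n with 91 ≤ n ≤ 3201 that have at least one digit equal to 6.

The integers in [91, 3201] that have at least one digit equal to 6: 96, 106, 116, 126, 136, 146, …, 3186, 3196.
833 qualify.

833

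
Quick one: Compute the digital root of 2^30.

The digital root of n equals n mod 9 (or 9 when 9 | n), so we need 2^30 mod 9.
2^30 ≡ 1 (mod 9), so the digital root is 1.

1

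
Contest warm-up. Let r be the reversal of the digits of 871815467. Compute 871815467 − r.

107297289

Reverse of 871815467 is 764518178.
871815467 − 764518178 = 107297289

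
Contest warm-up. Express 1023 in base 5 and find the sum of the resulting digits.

11

1023 in base 5 is 13043.
Digit sum: 1+3+0+4+3 = 11.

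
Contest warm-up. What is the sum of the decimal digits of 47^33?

47^33 = 15108777022959328242383423936477058156258599347096942127
Sum of its 56 digits: 260.

260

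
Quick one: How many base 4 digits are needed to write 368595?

368595 in base 4 is 1121333103, which has 10 digits.

10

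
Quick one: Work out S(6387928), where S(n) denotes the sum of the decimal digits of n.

43

6+3+8+7+9+2+8 = 43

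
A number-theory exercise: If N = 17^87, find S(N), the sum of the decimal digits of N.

17^87 = 111958265066587594584613248892812013697486686669259967918407174978455411256525677075398863589199442767925873
Sum of its 108 digits: 566.

566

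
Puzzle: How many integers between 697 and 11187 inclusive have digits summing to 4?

35

The integers in [697, 11187] that have digits summing to 4: 1003, 1012, 1021, 1030, 1102, 1111, …, 11101, 11110.
35 qualify.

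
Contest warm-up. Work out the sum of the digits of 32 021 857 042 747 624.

3+2+0+2+1+8+5+7+0+4+2+7+4+7+6+2+4 = 64

64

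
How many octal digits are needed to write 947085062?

10

947085062 in base 8 is 7034657406, which has 10 digits.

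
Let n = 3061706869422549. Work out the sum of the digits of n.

72

3+0+6+1+7+0+6+8+6+9+4+2+2+5+4+9 = 72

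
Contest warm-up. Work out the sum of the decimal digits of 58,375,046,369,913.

5+8+3+7+5+0+4+6+3+6+9+9+1+3 = 69

69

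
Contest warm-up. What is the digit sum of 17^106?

604

17^106 = 26766135124552887016097521663643500133902048469333534861959040834988197217594793260335793214908226610861942156298467158982559089569
Sum of its 131 digits: 604.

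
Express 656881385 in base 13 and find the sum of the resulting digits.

29

656881385 in base 13 is A6123214.
Digit sum: 10+6+1+2+3+2+1+4 = 29.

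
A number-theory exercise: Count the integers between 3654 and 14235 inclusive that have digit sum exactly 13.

490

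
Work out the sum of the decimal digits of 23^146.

907

23^146 = 6490289344400827366545277798517808668889193297323562505529636438058752714774528806317147143658291317290037593128685335359250921503340009176394799037453739964207157046909538364225161222458710165625489
Sum of its 199 digits: 907.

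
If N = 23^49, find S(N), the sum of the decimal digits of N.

23^49 = 5304738315342148305325700564919212656132041732898221764838321536663
Sum of its 67 digits: 266.

266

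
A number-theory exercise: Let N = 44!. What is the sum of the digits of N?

44! = 2658271574788448768043625811014615890319638528000000000
Sum of its 55 digits: 216.

216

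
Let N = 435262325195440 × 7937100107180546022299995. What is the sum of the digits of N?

435262325195440 × 7937100107180546022299995 = 3454720647960380501383163585786686022800
Sum of its 40 digits: 169.

169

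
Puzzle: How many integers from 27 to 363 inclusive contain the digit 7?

61

The integers in [27, 363] that contain the digit 7: 27, 37, 47, 57, 67, 70, …, 347, 357.
61 qualify.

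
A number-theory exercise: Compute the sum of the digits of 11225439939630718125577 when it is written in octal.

50

11225439939630718125577 in base 8 is 2301041060142502325403011.
Digit sum: 2+3+0+1+0+4+1+0+6+0+1+4+2+5+0+2+3+2+5+4+0+3+0+1+1 = 50.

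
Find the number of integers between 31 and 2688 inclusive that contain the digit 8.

670

The integers in [31, 2688] that contain the digit 8: 38, 48, 58, 68, 78, 80, …, 2687, 2688.
670 qualify.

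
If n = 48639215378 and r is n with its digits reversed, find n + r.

Reverse of 48639215378 is 87351293684.
48639215378 + 87351293684 = 135990509062

135990509062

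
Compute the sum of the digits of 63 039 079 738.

55

6+3+0+3+9+0+7+9+7+3+8 = 55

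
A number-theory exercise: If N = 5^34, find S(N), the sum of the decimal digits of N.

103

5^34 = 582076609134674072265625
Sum of its 24 digits: 103.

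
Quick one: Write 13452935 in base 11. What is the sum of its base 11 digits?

35

13452935 in base 11 is 7659431.
Digit sum: 7+6+5+9+4+3+1 = 35.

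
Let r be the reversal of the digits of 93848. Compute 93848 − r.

Reverse of 93848 is 84839.
93848 − 84839 = 9009

9009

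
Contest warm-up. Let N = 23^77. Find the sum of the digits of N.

425

23^77 = 712924226912513004455728271323300657714052267955679067752437781532358642818400189341261477721474421502903
Sum of its 105 digits: 425.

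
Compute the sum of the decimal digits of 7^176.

7^176 = 54607845538545710671683248895378265444440317274048528452782877890001227200908186702459409245301899253188596510851433425739883015464579677388105065601
Sum of its 149 digits: 670.

670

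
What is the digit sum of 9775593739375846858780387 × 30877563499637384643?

9775593739375846858780387 × 30877563499637384643 = 301846516434235381334576194481200521383396841
Sum of its 45 digits: 177.

177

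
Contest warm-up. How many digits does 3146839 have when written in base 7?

8

3146839 in base 7 is 35514313, which has 8 digits.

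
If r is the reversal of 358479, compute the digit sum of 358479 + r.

18

Reversal of 358479 is 974853; 358479 + 974853 = 1333332.
Digit sum of 1333332: 1+3+3+3+3+3+2 = 18.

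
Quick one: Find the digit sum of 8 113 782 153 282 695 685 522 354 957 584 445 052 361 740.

190

8+1+1+3+7+8+2+1+5+3+2+8+2+6+9+5+6+8+5+5+2+2+3+5+4+9+5+7+5+8+4+4+4+5+0+5+2+3+6+1+7+4+0 = 190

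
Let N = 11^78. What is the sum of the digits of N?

361

11^78 = 1692892739326831320764318961708001178036611459414853872137348292520966629744627081
Sum of its 82 digits: 361.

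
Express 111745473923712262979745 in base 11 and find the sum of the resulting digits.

95

111745473923712262979745 in base 11 is 1411145101281AA96905394.
Digit sum: 1+4+1+1+1+4+5+1+0+1+2+8+1+10+10+9+6+9+0+5+3+9+4 = 95.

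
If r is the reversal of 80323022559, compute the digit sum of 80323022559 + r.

60

Reversal of 80323022559 is 95522032308; 80323022559 + 95522032308 = 175845054867.
Digit sum of 175845054867: 1+7+5+8+4+5+0+5+4+8+6+7 = 60.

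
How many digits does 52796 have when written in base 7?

6

52796 in base 7 is 306632, which has 6 digits.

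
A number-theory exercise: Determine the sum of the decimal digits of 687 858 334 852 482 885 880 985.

140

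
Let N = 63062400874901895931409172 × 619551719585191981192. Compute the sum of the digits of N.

63062400874901895931409172 × 619551719585191981192 = 39070418903216184887371613233705005503080293024
Sum of its 47 digits: 171.

171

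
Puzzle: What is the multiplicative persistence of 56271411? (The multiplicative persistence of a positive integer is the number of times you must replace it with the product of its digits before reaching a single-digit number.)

56271411 → 1680 → 0 (2 steps)

2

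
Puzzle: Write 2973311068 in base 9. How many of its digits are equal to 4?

2973311068 in base 9 is 7605725004.
The digit 4 appears 1 time.

1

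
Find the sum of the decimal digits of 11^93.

431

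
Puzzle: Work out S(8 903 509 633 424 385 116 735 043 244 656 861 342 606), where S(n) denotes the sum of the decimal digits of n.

165

8+9+0+3+5+0+9+6+3+3+4+2+4+3+8+5+1+1+6+7+3+5+0+4+3+2+4+4+6+5+6+8+6+1+3+4+2+6+0+6 = 165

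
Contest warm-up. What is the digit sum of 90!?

90! = 1485715964481761497309522733620825737885569961284688766942216863704985393094065876545992131370884059645617234469978112000000000000000000000
Sum of its 139 digits: 585.

585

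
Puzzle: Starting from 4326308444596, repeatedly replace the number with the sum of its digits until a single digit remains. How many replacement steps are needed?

4326308444596 → 58 → 13 → 4 (3 steps)

3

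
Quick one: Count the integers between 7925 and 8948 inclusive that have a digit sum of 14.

28

The integers in [7925, 8948] that have a digit sum of 14: 8006, 8015, 8024, 8033, 8042, 8051, …, 8510, 8600.
28 qualify.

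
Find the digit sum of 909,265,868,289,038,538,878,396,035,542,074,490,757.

9+0+9+2+6+5+8+6+8+2+8+9+0+3+8+5+3+8+8+7+8+3+9+6+0+3+5+5+4+2+0+7+4+4+9+0+7+5+7 = 202

202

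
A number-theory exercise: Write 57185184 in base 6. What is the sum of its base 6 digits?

19

57185184 in base 6 is 5401402120.
Digit sum: 5+4+0+1+4+0+2+1+2+0 = 19.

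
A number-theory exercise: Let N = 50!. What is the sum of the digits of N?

216

50! = 30414093201713378043612608166064768844377641568960512000000000000
Sum of its 65 digits: 216.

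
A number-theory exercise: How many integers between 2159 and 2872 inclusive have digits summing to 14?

58

The integers in [2159, 2872] that have digits summing to 14: 2165, 2174, 2183, 2192, 2219, 2228, …, 2831, 2840.
58 qualify.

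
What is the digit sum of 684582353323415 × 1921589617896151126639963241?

211

684582353323415 × 1921589617896151126639963241 = 1315486342741188954190670735979549784588015
Sum of its 43 digits: 211.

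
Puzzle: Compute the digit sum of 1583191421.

35

1+5+8+3+1+9+1+4+2+1 = 35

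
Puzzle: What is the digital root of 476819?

8

4+7+6+8+1+9 = 35
3+5 = 8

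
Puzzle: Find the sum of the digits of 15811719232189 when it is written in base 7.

15811719232189 in base 7 is 3221234066626246.
Digit sum: 3+2+2+1+2+3+4+0+6+6+6+2+6+2+4+6 = 55.

55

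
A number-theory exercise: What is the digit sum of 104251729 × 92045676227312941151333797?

166

104251729 × 92045676227312941151333797 = 9595920893671571139101798993385013
Sum of its 34 digits: 166.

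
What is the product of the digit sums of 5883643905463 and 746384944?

3136

S(5883643905463) = 5+8+8+3+6+4+3+9+0+5+4+6+3 = 64.
S(746384944) = 7+4+6+3+8+4+9+4+4 = 49.
64 · 49 = 3136.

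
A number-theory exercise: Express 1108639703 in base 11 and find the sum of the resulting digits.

1108639703 in base 11 is 519886466.
Digit sum: 5+1+9+8+8+6+4+6+6 = 53.

53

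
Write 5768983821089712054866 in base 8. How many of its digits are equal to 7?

3

5768983821089712054866 in base 8 is 1161362735676242374621122.
The digit 7 appears 3 times.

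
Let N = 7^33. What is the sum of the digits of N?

127

7^33 = 7730993719707444524137094407
Sum of its 28 digits: 127.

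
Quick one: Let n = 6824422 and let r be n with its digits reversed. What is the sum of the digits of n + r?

38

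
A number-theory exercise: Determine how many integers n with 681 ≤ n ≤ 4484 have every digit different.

1967

The integers in [681, 4484] that have every digit different: 681, 682, 683, 684, 685, 687, …, 4397, 4398.
1967 qualify.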